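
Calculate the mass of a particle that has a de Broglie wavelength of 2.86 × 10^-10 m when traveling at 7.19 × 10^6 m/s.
3.22 × 10^-31 kg

From the de Broglie relation λ = h/(mv), we solve for m:

m = h/(λv)
m = (6.626 × 10^-34 J·s) / (2.86 × 10^-10 m × 7.19 × 10^6 m/s)
m = 3.22 × 10^-31 kg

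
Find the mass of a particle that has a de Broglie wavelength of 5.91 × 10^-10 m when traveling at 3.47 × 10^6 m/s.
3.23 × 10^-31 kg

From the de Broglie relation λ = h/(mv), we solve for m:

m = h/(λv)
m = (6.626 × 10^-34 J·s) / (5.91 × 10^-10 m × 3.47 × 10^6 m/s)
m = 3.23 × 10^-31 kg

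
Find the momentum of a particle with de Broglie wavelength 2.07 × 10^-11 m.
3.20 × 10^-23 kg·m/s

From the de Broglie relation λ = h/p, we solve for p:

p = h/λ
p = (6.626 × 10^-34 J·s) / (2.07 × 10^-11 m)
p = 3.20 × 10^-23 kg·m/s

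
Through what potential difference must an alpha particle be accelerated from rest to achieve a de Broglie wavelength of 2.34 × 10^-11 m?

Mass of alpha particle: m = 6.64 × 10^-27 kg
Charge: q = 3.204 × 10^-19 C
1.88 × 10^-1 V

From λ = h/√(2mqV), we solve for V:

λ² = h²/(2mqV)
V = h²/(2mqλ²)
V = (6.626 × 10^-34 J·s)² / (2 × 6.64 × 10^-27 kg × 3.204 × 10^-19 C × (2.34 × 10^-11 m)²)
V = 1.88 × 10^-1 V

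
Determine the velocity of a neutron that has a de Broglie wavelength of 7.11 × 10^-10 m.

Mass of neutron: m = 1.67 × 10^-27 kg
5.58 × 10^2 m/s

From the de Broglie relation λ = h/(mv), we solve for v:

v = h/(mλ)
v = (6.626 × 10^-34 J·s) / (1.67 × 10^-27 kg × 7.11 × 10^-10 m)
v = 5.58 × 10^2 m/s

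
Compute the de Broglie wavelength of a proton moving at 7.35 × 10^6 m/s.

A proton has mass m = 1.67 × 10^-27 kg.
5.40 × 10^-14 m

Using the de Broglie relation λ = h/(mv):

λ = h/(mv)
λ = (6.626 × 10^-34 J·s) / (1.67 × 10^-27 kg × 7.35 × 10^6 m/s)
λ = 5.40 × 10^-14 m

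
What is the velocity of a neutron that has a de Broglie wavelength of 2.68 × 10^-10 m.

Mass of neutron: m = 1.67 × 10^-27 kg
1.48 × 10^3 m/s

From the de Broglie relation λ = h/(mv), we solve for v:

v = h/(mλ)
v = (6.626 × 10^-34 J·s) / (1.67 × 10^-27 kg × 2.68 × 10^-10 m)
v = 1.48 × 10^3 m/s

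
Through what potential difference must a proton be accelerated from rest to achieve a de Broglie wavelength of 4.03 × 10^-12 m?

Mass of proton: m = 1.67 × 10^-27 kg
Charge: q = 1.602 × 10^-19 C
50.5 V

From λ = h/√(2mqV), we solve for V:

λ² = h²/(2mqV)
V = h²/(2mqλ²)
V = (6.626 × 10^-34 J·s)² / (2 × 1.67 × 10^-27 kg × 1.602 × 10^-19 C × (4.03 × 10^-12 m)²)
V = 50.5 V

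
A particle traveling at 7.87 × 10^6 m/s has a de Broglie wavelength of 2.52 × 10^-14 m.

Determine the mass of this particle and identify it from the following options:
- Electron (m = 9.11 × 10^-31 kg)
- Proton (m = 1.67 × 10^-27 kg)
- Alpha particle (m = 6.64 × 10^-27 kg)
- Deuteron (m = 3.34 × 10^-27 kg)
The particle is a deuteron.

From λ = h/(mv), solve for mass:

m = h/(λv)
m = (6.626 × 10^-34 J·s) / (2.52 × 10^-14 m × 7.87 × 10^6 m/s)
m = 3.34 × 10^-27 kg

Comparing with the listed masses, this is closest to a deuteron.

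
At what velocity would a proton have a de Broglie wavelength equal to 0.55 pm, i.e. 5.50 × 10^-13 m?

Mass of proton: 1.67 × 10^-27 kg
7.21 × 10^5 m/s

From λ = h/(mv), solve for v:

v = h/(mλ)
v = (6.626 × 10^-34 J·s) / (1.67 × 10^-27 kg × 5.50 × 10^-13 m)
v = 7.21 × 10^5 m/s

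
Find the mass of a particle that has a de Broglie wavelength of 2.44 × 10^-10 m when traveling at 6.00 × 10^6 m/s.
4.53 × 10^-31 kg

From the de Broglie relation λ = h/(mv), we solve for m:

m = h/(λv)
m = (6.626 × 10^-34 J·s) / (2.44 × 10^-10 m × 6.00 × 10^6 m/s)
m = 4.53 × 10^-31 kg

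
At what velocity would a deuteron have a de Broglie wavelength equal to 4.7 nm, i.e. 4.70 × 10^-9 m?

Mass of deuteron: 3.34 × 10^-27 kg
4.22 × 10^1 m/s

From λ = h/(mv), solve for v:

v = h/(mλ)
v = (6.626 × 10^-34 J·s) / (3.34 × 10^-27 kg × 4.70 × 10^-9 m)
v = 4.22 × 10^1 m/s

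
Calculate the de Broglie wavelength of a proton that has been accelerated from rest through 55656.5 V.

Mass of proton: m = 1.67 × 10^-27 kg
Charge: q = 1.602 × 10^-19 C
1.21 × 10^-13 m

When a particle is accelerated through voltage V, it gains kinetic energy KE = qV.

The de Broglie wavelength is then λ = h/√(2mqV):

λ = h/√(2mqV)
λ = (6.626 × 10^-34 J·s) / √(2 × 1.67 × 10^-27 kg × 1.602 × 10^-19 C × 55656.5 V)
λ = 1.21 × 10^-13 m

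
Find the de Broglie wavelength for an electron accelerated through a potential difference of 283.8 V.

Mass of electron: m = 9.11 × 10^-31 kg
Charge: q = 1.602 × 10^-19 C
7.28 × 10^-11 m

When a particle is accelerated through voltage V, it gains kinetic energy KE = qV.

The de Broglie wavelength is then λ = h/√(2mqV):

λ = h/√(2mqV)
λ = (6.626 × 10^-34 J·s) / √(2 × 9.11 × 10^-31 kg × 1.602 × 10^-19 C × 283.8 V)
λ = 7.28 × 10^-11 m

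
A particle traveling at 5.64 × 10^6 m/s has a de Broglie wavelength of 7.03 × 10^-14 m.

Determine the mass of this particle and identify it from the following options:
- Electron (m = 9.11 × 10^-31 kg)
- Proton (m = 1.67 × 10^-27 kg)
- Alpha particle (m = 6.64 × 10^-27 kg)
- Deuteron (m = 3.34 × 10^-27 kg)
The particle is a proton.

From λ = h/(mv), solve for mass:

m = h/(λv)
m = (6.626 × 10^-34 J·s) / (7.03 × 10^-14 m × 5.64 × 10^6 m/s)
m = 1.67 × 10^-27 kg

Comparing with the listed masses, this is closest to a proton.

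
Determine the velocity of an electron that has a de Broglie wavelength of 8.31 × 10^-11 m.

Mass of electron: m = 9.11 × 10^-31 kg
8.75 × 10^6 m/s

From the de Broglie relation λ = h/(mv), we solve for v:

v = h/(mλ)
v = (6.626 × 10^-34 J·s) / (9.11 × 10^-31 kg × 8.31 × 10^-11 m)
v = 8.75 × 10^6 m/s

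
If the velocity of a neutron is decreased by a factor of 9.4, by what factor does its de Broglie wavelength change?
The wavelength increases by a factor of 9.4.

From λ = h/(mv), the wavelength is inversely proportional to velocity:

λ ∝ 1/v

If v → v/9.4, then λ → 9.4λ

When velocity is decreased by a factor of 9.4, the wavelength increases by a factor of 9.4.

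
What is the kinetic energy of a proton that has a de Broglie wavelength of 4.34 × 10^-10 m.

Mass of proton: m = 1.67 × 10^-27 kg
6.98 × 10^-22 J (or 4.36 × 10^-3 eV)

From λ = h/√(2mKE), we solve for KE:

λ² = h²/(2mKE)
KE = h²/(2mλ²)
KE = (6.626 × 10^-34 J·s)² / (2 × 1.67 × 10^-27 kg × (4.34 × 10^-10 m)²)
KE = 6.98 × 10^-22 J
KE = 4.36 × 10^-3 eV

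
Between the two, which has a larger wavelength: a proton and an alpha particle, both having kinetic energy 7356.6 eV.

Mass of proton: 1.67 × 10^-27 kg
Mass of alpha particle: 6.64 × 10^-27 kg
The proton has the longer wavelength.

Using λ = h/√(2mKE):

For proton: λ₁ = h/√(2m₁KE) = 3.34 × 10^-13 m
For alpha particle: λ₂ = h/√(2m₂KE) = 1.67 × 10^-13 m

Since λ ∝ 1/√m at constant kinetic energy, the lighter particle has the longer wavelength.

The proton has the longer de Broglie wavelength.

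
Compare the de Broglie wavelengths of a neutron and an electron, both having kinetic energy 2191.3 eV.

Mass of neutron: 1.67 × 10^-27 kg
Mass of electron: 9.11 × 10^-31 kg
The electron has the longer wavelength.

Using λ = h/√(2mKE):

For neutron: λ₁ = h/√(2m₁KE) = 6.12 × 10^-13 m
For electron: λ₂ = h/√(2m₂KE) = 2.62 × 10^-11 m

Since λ ∝ 1/√m at constant kinetic energy, the lighter particle has the longer wavelength.

The electron has the longer de Broglie wavelength.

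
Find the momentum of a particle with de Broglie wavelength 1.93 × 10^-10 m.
3.43 × 10^-24 kg·m/s

From the de Broglie relation λ = h/p, we solve for p:

p = h/λ
p = (6.626 × 10^-34 J·s) / (1.93 × 10^-10 m)
p = 3.43 × 10^-24 kg·m/s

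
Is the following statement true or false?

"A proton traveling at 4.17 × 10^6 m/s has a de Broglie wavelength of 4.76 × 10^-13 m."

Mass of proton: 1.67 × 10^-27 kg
False

The claim is incorrect.

Using λ = h/(mv):
λ = (6.626 × 10^-34 J·s) / (1.67 × 10^-27 kg × 4.17 × 10^6 m/s)
λ = 9.51 × 10^-14 m

The actual wavelength differs from the claimed 4.76 × 10^-13 m.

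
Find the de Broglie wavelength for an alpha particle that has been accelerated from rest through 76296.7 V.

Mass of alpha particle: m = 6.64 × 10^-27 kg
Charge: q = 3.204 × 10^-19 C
3.68 × 10^-14 m

When a particle is accelerated through voltage V, it gains kinetic energy KE = qV.

The de Broglie wavelength is then λ = h/√(2mqV):

λ = h/√(2mqV)
λ = (6.626 × 10^-34 J·s) / √(2 × 6.64 × 10^-27 kg × 3.204 × 10^-19 C × 76296.7 V)
λ = 3.68 × 10^-14 m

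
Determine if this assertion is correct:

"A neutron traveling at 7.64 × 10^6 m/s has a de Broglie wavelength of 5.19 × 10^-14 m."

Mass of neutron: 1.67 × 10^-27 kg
True

The claim is correct.

Using λ = h/(mv):
λ = (6.626 × 10^-34 J·s) / (1.67 × 10^-27 kg × 7.64 × 10^6 m/s)
λ = 5.19 × 10^-14 m

This matches the claimed value.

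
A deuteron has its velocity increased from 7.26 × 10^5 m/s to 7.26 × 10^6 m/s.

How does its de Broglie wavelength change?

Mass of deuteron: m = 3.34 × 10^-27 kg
The wavelength decreases by a factor of 10.

Using λ = h/(mv):

Initial wavelength: λ₁ = h/(mv₁) = 2.73 × 10^-13 m
Final wavelength: λ₂ = h/(mv₂) = 2.73 × 10^-14 m

Since λ ∝ 1/v, when velocity increases by a factor of 10, the wavelength decreases by a factor of 10.

λ₂/λ₁ = v₁/v₂ = 1/10

The wavelength decreases by a factor of 10.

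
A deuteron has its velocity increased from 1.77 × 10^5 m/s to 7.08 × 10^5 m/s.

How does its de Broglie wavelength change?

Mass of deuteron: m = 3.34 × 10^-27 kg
The wavelength decreases by a factor of 4.

Using λ = h/(mv):

Initial wavelength: λ₁ = h/(mv₁) = 1.12 × 10^-12 m
Final wavelength: λ₂ = h/(mv₂) = 2.80 × 10^-13 m

Since λ ∝ 1/v, when velocity increases by a factor of 4, the wavelength decreases by a factor of 4.

λ₂/λ₁ = v₁/v₂ = 1/4

The wavelength decreases by a factor of 4.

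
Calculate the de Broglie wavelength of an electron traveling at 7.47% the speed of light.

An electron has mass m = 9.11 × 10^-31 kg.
3.25 × 10^-11 m

Using the de Broglie relation λ = h/(mv):

v = 7.47% × c = 2.239 × 10^7 m/s

λ = h/(mv)
λ = (6.626 × 10^-34 J·s) / (9.11 × 10^-31 kg × 2.239 × 10^7 m/s)
λ = 3.25 × 10^-11 m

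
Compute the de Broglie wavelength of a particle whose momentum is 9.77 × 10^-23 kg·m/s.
6.78 × 10^-12 m

Using the de Broglie relation λ = h/p:

λ = h/p
λ = (6.626 × 10^-34 J·s) / (9.77 × 10^-23 kg·m/s)
λ = 6.78 × 10^-12 m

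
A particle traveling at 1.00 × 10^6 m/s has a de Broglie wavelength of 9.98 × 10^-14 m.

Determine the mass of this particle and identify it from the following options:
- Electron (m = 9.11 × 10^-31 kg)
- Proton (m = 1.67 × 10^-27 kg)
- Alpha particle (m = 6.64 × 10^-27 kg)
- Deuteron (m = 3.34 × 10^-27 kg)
The particle is an alpha particle.

From λ = h/(mv), solve for mass:

m = h/(λv)
m = (6.626 × 10^-34 J·s) / (9.98 × 10^-14 m × 1.00 × 10^6 m/s)
m = 6.64 × 10^-27 kg

Comparing with the listed masses, this is closest to an alpha particle.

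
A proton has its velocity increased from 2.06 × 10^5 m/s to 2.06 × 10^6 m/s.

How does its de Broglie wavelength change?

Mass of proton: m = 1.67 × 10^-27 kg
The wavelength decreases by a factor of 10.

Using λ = h/(mv):

Initial wavelength: λ₁ = h/(mv₁) = 1.93 × 10^-12 m
Final wavelength: λ₂ = h/(mv₂) = 1.93 × 10^-13 m

Since λ ∝ 1/v, when velocity increases by a factor of 10, the wavelength decreases by a factor of 10.

λ₂/λ₁ = v₁/v₂ = 1/10

The wavelength decreases by a factor of 10.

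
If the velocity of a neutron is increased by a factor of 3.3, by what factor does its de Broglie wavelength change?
The wavelength decreases by a factor of 3.3.

From λ = h/(mv), the wavelength is inversely proportional to velocity:

λ ∝ 1/v

If v → 3.3v, then λ → λ/3.3

When velocity is increased by a factor of 3.3, the wavelength decreases by a factor of 3.3.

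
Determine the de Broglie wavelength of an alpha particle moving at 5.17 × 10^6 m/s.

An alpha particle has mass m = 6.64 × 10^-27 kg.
1.93 × 10^-14 m

Using the de Broglie relation λ = h/(mv):

λ = h/(mv)
λ = (6.626 × 10^-34 J·s) / (6.64 × 10^-27 kg × 5.17 × 10^6 m/s)
λ = 1.93 × 10^-14 m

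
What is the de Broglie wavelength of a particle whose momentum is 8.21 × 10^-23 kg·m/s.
8.07 × 10^-12 m

Using the de Broglie relation λ = h/p:

λ = h/p
λ = (6.626 × 10^-34 J·s) / (8.21 × 10^-23 kg·m/s)
λ = 8.07 × 10^-12 m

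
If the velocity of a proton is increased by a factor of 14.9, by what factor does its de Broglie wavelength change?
The wavelength decreases by a factor of 14.9.

From λ = h/(mv), the wavelength is inversely proportional to velocity:

λ ∝ 1/v

If v → 14.9v, then λ → λ/14.9

When velocity is increased by a factor of 14.9, the wavelength decreases by a factor of 14.9.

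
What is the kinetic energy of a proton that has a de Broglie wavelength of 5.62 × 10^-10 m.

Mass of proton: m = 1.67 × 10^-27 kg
4.16 × 10^-22 J (or 2.60 × 10^-3 eV)

From λ = h/√(2mKE), we solve for KE:

λ² = h²/(2mKE)
KE = h²/(2mλ²)
KE = (6.626 × 10^-34 J·s)² / (2 × 1.67 × 10^-27 kg × (5.62 × 10^-10 m)²)
KE = 4.16 × 10^-22 J
KE = 2.60 × 10^-3 eV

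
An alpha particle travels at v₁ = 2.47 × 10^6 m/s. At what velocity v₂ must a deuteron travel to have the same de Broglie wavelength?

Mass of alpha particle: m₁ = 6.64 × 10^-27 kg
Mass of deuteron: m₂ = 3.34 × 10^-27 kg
v₂ = 4.91 × 10^6 m/s

For equal de Broglie wavelengths: λ₁ = λ₂

h/(m₁v₁) = h/(m₂v₂)
m₁v₁ = m₂v₂
v₂ = v₁ · (m₁/m₂)

v₂ = 2.47 × 10^6 m/s × (6.64 × 10^-27 kg / 3.34 × 10^-27 kg)
v₂ = 4.91 × 10^6 m/s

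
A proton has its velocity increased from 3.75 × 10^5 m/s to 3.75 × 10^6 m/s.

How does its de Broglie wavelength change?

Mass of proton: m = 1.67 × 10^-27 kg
The wavelength decreases by a factor of 10.

Using λ = h/(mv):

Initial wavelength: λ₁ = h/(mv₁) = 1.06 × 10^-12 m
Final wavelength: λ₂ = h/(mv₂) = 1.06 × 10^-13 m

Since λ ∝ 1/v, when velocity increases by a factor of 10, the wavelength decreases by a factor of 10.

λ₂/λ₁ = v₁/v₂ = 1/10

The wavelength decreases by a factor of 10.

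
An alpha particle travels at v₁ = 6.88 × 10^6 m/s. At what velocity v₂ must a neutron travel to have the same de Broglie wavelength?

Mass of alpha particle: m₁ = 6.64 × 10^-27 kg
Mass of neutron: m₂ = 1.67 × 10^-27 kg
v₂ = 2.74 × 10^7 m/s

For equal de Broglie wavelengths: λ₁ = λ₂

h/(m₁v₁) = h/(m₂v₂)
m₁v₁ = m₂v₂
v₂ = v₁ · (m₁/m₂)

v₂ = 6.88 × 10^6 m/s × (6.64 × 10^-27 kg / 1.67 × 10^-27 kg)
v₂ = 2.74 × 10^7 m/s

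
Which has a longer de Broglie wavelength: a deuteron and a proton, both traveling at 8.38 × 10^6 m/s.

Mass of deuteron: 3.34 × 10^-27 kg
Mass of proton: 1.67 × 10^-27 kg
The proton has the longer wavelength.

Using λ = h/(mv), since both particles have the same velocity, the wavelength depends only on mass.

For deuteron: λ₁ = h/(m₁v) = 2.37 × 10^-14 m
For proton: λ₂ = h/(m₂v) = 4.73 × 10^-14 m

Since λ ∝ 1/m at constant velocity, the lighter particle has the longer wavelength.

The proton has the longer de Broglie wavelength.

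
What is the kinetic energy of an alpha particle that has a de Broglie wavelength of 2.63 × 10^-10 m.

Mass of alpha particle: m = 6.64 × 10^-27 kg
4.78 × 10^-22 J (or 2.98 × 10^-3 eV)

From λ = h/√(2mKE), we solve for KE:

λ² = h²/(2mKE)
KE = h²/(2mλ²)
KE = (6.626 × 10^-34 J·s)² / (2 × 6.64 × 10^-27 kg × (2.63 × 10^-10 m)²)
KE = 4.78 × 10^-22 J
KE = 2.98 × 10^-3 eV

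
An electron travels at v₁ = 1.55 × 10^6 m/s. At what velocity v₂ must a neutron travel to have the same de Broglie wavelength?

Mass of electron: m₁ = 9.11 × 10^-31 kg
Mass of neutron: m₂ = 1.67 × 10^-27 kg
v₂ = 8.46 × 10^2 m/s

For equal de Broglie wavelengths: λ₁ = λ₂

h/(m₁v₁) = h/(m₂v₂)
m₁v₁ = m₂v₂
v₂ = v₁ · (m₁/m₂)

v₂ = 1.55 × 10^6 m/s × (9.11 × 10^-31 kg / 1.67 × 10^-27 kg)
v₂ = 8.46 × 10^2 m/s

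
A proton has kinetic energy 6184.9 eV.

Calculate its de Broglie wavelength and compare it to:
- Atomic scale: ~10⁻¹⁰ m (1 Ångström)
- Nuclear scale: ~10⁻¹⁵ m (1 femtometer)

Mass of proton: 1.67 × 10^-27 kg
λ = 3.64 × 10^-13 m, which is between nuclear and atomic scales.

Using λ = h/√(2mKE):

KE = 6184.9 eV = 9.909 × 10^-16 J

λ = h/√(2mKE)
λ = (6.626 × 10^-34 J·s) / √(2 × 1.67 × 10^-27 kg × 9.909 × 10^-16 J)
λ = 3.64 × 10^-13 m

Comparison:
- Atomic scale (10⁻¹⁰ m): λ is 0.0036× this size
- Nuclear scale (10⁻¹⁵ m): λ is 3.6e+02× this size

The wavelength is between nuclear and atomic scales.

This wavelength is appropriate for probing atomic structure but too large for nuclear physics experiments.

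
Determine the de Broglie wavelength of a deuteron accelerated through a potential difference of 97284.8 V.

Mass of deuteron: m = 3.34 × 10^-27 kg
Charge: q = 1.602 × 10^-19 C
6.49 × 10^-14 m

When a particle is accelerated through voltage V, it gains kinetic energy KE = qV.

The de Broglie wavelength is then λ = h/√(2mqV):

λ = h/√(2mqV)
λ = (6.626 × 10^-34 J·s) / √(2 × 3.34 × 10^-27 kg × 1.602 × 10^-19 C × 97284.8 V)
λ = 6.49 × 10^-14 m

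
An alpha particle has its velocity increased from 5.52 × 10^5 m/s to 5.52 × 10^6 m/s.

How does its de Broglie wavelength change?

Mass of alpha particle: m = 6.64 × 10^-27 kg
The wavelength decreases by a factor of 10.

Using λ = h/(mv):

Initial wavelength: λ₁ = h/(mv₁) = 1.81 × 10^-13 m
Final wavelength: λ₂ = h/(mv₂) = 1.81 × 10^-14 m

Since λ ∝ 1/v, when velocity increases by a factor of 10, the wavelength decreases by a factor of 10.

λ₂/λ₁ = v₁/v₂ = 1/10

The wavelength decreases by a factor of 10.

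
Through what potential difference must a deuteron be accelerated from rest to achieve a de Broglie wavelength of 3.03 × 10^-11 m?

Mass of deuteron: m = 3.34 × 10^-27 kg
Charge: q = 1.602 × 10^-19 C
4.47 × 10^-1 V

From λ = h/√(2mqV), we solve for V:

λ² = h²/(2mqV)
V = h²/(2mqλ²)
V = (6.626 × 10^-34 J·s)² / (2 × 3.34 × 10^-27 kg × 1.602 × 10^-19 C × (3.03 × 10^-11 m)²)
V = 4.47 × 10^-1 V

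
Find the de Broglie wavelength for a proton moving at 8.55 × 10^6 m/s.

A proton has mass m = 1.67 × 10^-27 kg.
4.64 × 10^-14 m

Using the de Broglie relation λ = h/(mv):

λ = h/(mv)
λ = (6.626 × 10^-34 J·s) / (1.67 × 10^-27 kg × 8.55 × 10^6 m/s)
λ = 4.64 × 10^-14 m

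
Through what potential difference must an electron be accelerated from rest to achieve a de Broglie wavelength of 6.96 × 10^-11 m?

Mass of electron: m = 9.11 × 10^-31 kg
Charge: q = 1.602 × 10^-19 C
311 V

From λ = h/√(2mqV), we solve for V:

λ² = h²/(2mqV)
V = h²/(2mqλ²)
V = (6.626 × 10^-34 J·s)² / (2 × 9.11 × 10^-31 kg × 1.602 × 10^-19 C × (6.96 × 10^-11 m)²)
V = 311 V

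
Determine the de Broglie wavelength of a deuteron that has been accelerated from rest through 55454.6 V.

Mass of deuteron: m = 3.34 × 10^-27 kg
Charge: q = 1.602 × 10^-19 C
8.60 × 10^-14 m

When a particle is accelerated through voltage V, it gains kinetic energy KE = qV.

The de Broglie wavelength is then λ = h/√(2mqV):

λ = h/√(2mqV)
λ = (6.626 × 10^-34 J·s) / √(2 × 3.34 × 10^-27 kg × 1.602 × 10^-19 C × 55454.6 V)
λ = 8.60 × 10^-14 m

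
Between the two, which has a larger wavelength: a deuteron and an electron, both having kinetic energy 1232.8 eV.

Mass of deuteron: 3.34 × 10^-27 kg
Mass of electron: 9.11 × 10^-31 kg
The electron has the longer wavelength.

Using λ = h/√(2mKE):

For deuteron: λ₁ = h/√(2m₁KE) = 5.77 × 10^-13 m
For electron: λ₂ = h/√(2m₂KE) = 3.49 × 10^-11 m

Since λ ∝ 1/√m at constant kinetic energy, the lighter particle has the longer wavelength.

The electron has the longer de Broglie wavelength.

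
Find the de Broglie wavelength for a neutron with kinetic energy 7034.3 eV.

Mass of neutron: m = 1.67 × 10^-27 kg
3.42 × 10^-13 m

Using λ = h/√(2mKE):

First convert KE to Joules: KE = 7034.3 eV = 1.127 × 10^-15 J

λ = h/√(2mKE)
λ = (6.626 × 10^-34 J·s) / √(2 × 1.67 × 10^-27 kg × 1.127 × 10^-15 J)
λ = 3.42 × 10^-13 m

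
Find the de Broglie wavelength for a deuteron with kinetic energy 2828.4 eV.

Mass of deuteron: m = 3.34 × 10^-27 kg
3.81 × 10^-13 m

Using λ = h/√(2mKE):

First convert KE to Joules: KE = 2828.4 eV = 4.532 × 10^-16 J

λ = h/√(2mKE)
λ = (6.626 × 10^-34 J·s) / √(2 × 3.34 × 10^-27 kg × 4.532 × 10^-16 J)
λ = 3.81 × 10^-13 m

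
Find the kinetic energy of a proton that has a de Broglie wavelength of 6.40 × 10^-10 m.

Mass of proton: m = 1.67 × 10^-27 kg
3.21 × 10^-22 J (or 2.00 × 10^-3 eV)

From λ = h/√(2mKE), we solve for KE:

λ² = h²/(2mKE)
KE = h²/(2mλ²)
KE = (6.626 × 10^-34 J·s)² / (2 × 1.67 × 10^-27 kg × (6.40 × 10^-10 m)²)
KE = 3.21 × 10^-22 J
KE = 2.00 × 10^-3 eV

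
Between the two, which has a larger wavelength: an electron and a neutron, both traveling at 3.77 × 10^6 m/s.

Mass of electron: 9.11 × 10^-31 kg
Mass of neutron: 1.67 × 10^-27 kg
The electron has the longer wavelength.

Using λ = h/(mv), since both particles have the same velocity, the wavelength depends only on mass.

For electron: λ₁ = h/(m₁v) = 1.93 × 10^-10 m
For neutron: λ₂ = h/(m₂v) = 1.05 × 10^-13 m

Since λ ∝ 1/m at constant velocity, the lighter particle has the longer wavelength.

The electron has the longer de Broglie wavelength.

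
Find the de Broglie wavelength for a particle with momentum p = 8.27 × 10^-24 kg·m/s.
8.01 × 10^-11 m

Using the de Broglie relation λ = h/p:

λ = h/p
λ = (6.626 × 10^-34 J·s) / (8.27 × 10^-24 kg·m/s)
λ = 8.01 × 10^-11 m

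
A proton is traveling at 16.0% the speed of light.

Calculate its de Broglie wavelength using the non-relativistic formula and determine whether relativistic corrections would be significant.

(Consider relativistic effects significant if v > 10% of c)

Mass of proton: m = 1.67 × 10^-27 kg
Yes, relativistic corrections are needed.

Using the non-relativistic de Broglie formula λ = h/(mv):

v = 16.0% × c = 4.797 × 10^7 m/s

λ = h/(mv)
λ = (6.626 × 10^-34 J·s) / (1.67 × 10^-27 kg × 4.797 × 10^7 m/s)
λ = 8.27 × 10^-15 m

Since v = 16.0% of c > 10% of c, relativistic corrections ARE significant and the actual wavelength would differ from this non-relativistic estimate.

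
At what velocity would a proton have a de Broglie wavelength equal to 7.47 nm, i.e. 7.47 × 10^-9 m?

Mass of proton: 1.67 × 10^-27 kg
5.31 × 10^1 m/s

From λ = h/(mv), solve for v:

v = h/(mλ)
v = (6.626 × 10^-34 J·s) / (1.67 × 10^-27 kg × 7.47 × 10^-9 m)
v = 5.31 × 10^1 m/s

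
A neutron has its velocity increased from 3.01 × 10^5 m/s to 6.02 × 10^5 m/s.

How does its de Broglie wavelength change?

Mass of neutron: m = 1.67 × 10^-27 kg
The wavelength decreases by a factor of 2.

Using λ = h/(mv):

Initial wavelength: λ₁ = h/(mv₁) = 1.32 × 10^-12 m
Final wavelength: λ₂ = h/(mv₂) = 6.59 × 10^-13 m

Since λ ∝ 1/v, when velocity increases by a factor of 2, the wavelength decreases by a factor of 2.

λ₂/λ₁ = v₁/v₂ = 1/2

The wavelength decreases by a factor of 2.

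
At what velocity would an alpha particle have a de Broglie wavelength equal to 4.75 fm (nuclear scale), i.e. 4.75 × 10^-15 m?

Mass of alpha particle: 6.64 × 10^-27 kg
2.10 × 10^7 m/s

From λ = h/(mv), solve for v:

v = h/(mλ)
v = (6.626 × 10^-34 J·s) / (6.64 × 10^-27 kg × 4.75 × 10^-15 m)
v = 2.10 × 10^7 m/s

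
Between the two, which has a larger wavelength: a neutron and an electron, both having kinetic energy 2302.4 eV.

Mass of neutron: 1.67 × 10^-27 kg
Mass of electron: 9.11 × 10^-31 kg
The electron has the longer wavelength.

Using λ = h/√(2mKE):

For neutron: λ₁ = h/√(2m₁KE) = 5.97 × 10^-13 m
For electron: λ₂ = h/√(2m₂KE) = 2.56 × 10^-11 m

Since λ ∝ 1/√m at constant kinetic energy, the lighter particle has the longer wavelength.

The electron has the longer de Broglie wavelength.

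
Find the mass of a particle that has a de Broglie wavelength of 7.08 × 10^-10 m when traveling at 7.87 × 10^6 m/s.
1.19 × 10^-31 kg

From the de Broglie relation λ = h/(mv), we solve for m:

m = h/(λv)
m = (6.626 × 10^-34 J·s) / (7.08 × 10^-10 m × 7.87 × 10^6 m/s)
m = 1.19 × 10^-31 kg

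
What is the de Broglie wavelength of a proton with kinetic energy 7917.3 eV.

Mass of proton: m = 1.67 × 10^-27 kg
3.22 × 10^-13 m

Using λ = h/√(2mKE):

First convert KE to Joules: KE = 7917.3 eV = 1.268 × 10^-15 J

λ = h/√(2mKE)
λ = (6.626 × 10^-34 J·s) / √(2 × 1.67 × 10^-27 kg × 1.268 × 10^-15 J)
λ = 3.22 × 10^-13 m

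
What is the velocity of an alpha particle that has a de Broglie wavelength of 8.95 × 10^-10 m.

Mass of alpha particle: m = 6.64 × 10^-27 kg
1.11 × 10^2 m/s

From the de Broglie relation λ = h/(mv), we solve for v:

v = h/(mλ)
v = (6.626 × 10^-34 J·s) / (6.64 × 10^-27 kg × 8.95 × 10^-10 m)
v = 1.11 × 10^2 m/s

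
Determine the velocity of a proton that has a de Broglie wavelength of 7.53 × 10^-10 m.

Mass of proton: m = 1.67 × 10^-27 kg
5.27 × 10^2 m/s

From the de Broglie relation λ = h/(mv), we solve for v:

v = h/(mλ)
v = (6.626 × 10^-34 J·s) / (1.67 × 10^-27 kg × 7.53 × 10^-10 m)
v = 5.27 × 10^2 m/s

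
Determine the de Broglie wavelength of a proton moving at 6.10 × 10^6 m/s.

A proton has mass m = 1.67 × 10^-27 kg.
6.50 × 10^-14 m

Using the de Broglie relation λ = h/(mv):

λ = h/(mv)
λ = (6.626 × 10^-34 J·s) / (1.67 × 10^-27 kg × 6.10 × 10^6 m/s)
λ = 6.50 × 10^-14 m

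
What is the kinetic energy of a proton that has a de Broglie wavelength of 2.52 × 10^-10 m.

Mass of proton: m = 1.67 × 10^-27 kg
2.07 × 10^-21 J (or 0.0129 eV)

From λ = h/√(2mKE), we solve for KE:

λ² = h²/(2mKE)
KE = h²/(2mλ²)
KE = (6.626 × 10^-34 J·s)² / (2 × 1.67 × 10^-27 kg × (2.52 × 10^-10 m)²)
KE = 2.07 × 10^-21 J
KE = 0.0129 eV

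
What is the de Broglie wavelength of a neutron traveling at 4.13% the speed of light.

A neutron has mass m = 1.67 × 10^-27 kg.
3.20 × 10^-14 m

Using the de Broglie relation λ = h/(mv):

v = 4.13% × c = 1.238 × 10^7 m/s

λ = h/(mv)
λ = (6.626 × 10^-34 J·s) / (1.67 × 10^-27 kg × 1.238 × 10^7 m/s)
λ = 3.20 × 10^-14 m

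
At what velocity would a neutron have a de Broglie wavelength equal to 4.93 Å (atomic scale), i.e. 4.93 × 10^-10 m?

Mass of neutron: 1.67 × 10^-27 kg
8.05 × 10^2 m/s

From λ = h/(mv), solve for v:

v = h/(mλ)
v = (6.626 × 10^-34 J·s) / (1.67 × 10^-27 kg × 4.93 × 10^-10 m)
v = 8.05 × 10^2 m/s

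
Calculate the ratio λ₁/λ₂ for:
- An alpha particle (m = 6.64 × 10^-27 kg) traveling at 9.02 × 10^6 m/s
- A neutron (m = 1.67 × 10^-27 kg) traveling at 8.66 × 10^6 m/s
λ₁/λ₂ = 0.241

Using λ = h/(mv):

λ₁ = h/(m₁v₁) = 1.11 × 10^-14 m
λ₂ = h/(m₂v₂) = 4.58 × 10^-14 m

Ratio λ₁/λ₂ = (m₂v₂)/(m₁v₁)
         = (1.67 × 10^-27 kg × 8.66 × 10^6 m/s) / (6.64 × 10^-27 kg × 9.02 × 10^6 m/s)
         = 0.241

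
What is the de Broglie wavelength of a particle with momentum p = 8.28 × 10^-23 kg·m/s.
8.00 × 10^-12 m

Using the de Broglie relation λ = h/p:

λ = h/p
λ = (6.626 × 10^-34 J·s) / (8.28 × 10^-23 kg·m/s)
λ = 8.00 × 10^-12 m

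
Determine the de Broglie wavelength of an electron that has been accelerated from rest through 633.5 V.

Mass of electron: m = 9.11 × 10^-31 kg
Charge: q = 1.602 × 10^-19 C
4.87 × 10^-11 m

When a particle is accelerated through voltage V, it gains kinetic energy KE = qV.

The de Broglie wavelength is then λ = h/√(2mqV):

λ = h/√(2mqV)
λ = (6.626 × 10^-34 J·s) / √(2 × 9.11 × 10^-31 kg × 1.602 × 10^-19 C × 633.5 V)
λ = 4.87 × 10^-11 m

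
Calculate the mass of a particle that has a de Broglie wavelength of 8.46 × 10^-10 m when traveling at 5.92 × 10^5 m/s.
1.32 × 10^-30 kg

From the de Broglie relation λ = h/(mv), we solve for m:

m = h/(λv)
m = (6.626 × 10^-34 J·s) / (8.46 × 10^-10 m × 5.92 × 10^5 m/s)
m = 1.32 × 10^-30 kg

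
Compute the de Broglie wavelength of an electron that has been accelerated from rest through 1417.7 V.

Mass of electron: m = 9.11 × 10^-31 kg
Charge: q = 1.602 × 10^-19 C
3.26 × 10^-11 m

When a particle is accelerated through voltage V, it gains kinetic energy KE = qV.

The de Broglie wavelength is then λ = h/√(2mqV):

λ = h/√(2mqV)
λ = (6.626 × 10^-34 J·s) / √(2 × 9.11 × 10^-31 kg × 1.602 × 10^-19 C × 1417.7 V)
λ = 3.26 × 10^-11 m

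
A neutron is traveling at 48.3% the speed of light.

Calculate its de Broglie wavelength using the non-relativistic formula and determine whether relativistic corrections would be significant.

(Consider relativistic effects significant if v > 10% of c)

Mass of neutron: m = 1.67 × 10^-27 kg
Yes, relativistic corrections are needed.

Using the non-relativistic de Broglie formula λ = h/(mv):

v = 48.3% × c = 1.448 × 10^8 m/s

λ = h/(mv)
λ = (6.626 × 10^-34 J·s) / (1.67 × 10^-27 kg × 1.448 × 10^8 m/s)
λ = 2.74 × 10^-15 m

Since v = 48.3% of c > 10% of c, relativistic corrections ARE significant and the actual wavelength would differ from this non-relativistic estimate.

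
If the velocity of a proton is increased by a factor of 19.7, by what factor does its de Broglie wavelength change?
The wavelength decreases by a factor of 19.7.

From λ = h/(mv), the wavelength is inversely proportional to velocity:

λ ∝ 1/v

If v → 19.7v, then λ → λ/19.7

When velocity is increased by a factor of 19.7, the wavelength decreases by a factor of 19.7.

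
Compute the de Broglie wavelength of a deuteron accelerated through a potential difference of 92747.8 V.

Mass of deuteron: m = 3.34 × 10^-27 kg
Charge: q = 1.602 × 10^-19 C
6.65 × 10^-14 m

When a particle is accelerated through voltage V, it gains kinetic energy KE = qV.

The de Broglie wavelength is then λ = h/√(2mqV):

λ = h/√(2mqV)
λ = (6.626 × 10^-34 J·s) / √(2 × 3.34 × 10^-27 kg × 1.602 × 10^-19 C × 92747.8 V)
λ = 6.65 × 10^-14 m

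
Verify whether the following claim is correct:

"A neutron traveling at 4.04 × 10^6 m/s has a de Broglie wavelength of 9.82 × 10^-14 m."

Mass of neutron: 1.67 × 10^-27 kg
True

The claim is correct.

Using λ = h/(mv):
λ = (6.626 × 10^-34 J·s) / (1.67 × 10^-27 kg × 4.04 × 10^6 m/s)
λ = 9.82 × 10^-14 m

This matches the claimed value.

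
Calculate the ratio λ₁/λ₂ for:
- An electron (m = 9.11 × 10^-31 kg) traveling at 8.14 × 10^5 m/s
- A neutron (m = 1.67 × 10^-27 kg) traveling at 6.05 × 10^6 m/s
λ₁/λ₂ = 1.36 × 10^4

Using λ = h/(mv):

λ₁ = h/(m₁v₁) = 8.94 × 10^-10 m
λ₂ = h/(m₂v₂) = 6.56 × 10^-14 m

Ratio λ₁/λ₂ = (m₂v₂)/(m₁v₁)
         = (1.67 × 10^-27 kg × 6.05 × 10^6 m/s) / (9.11 × 10^-31 kg × 8.14 × 10^5 m/s)
         = 1.36 × 10^4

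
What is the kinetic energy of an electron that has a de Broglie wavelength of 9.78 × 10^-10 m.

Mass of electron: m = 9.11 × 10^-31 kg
2.52 × 10^-19 J (or 1.57 eV)

From λ = h/√(2mKE), we solve for KE:

λ² = h²/(2mKE)
KE = h²/(2mλ²)
KE = (6.626 × 10^-34 J·s)² / (2 × 9.11 × 10^-31 kg × (9.78 × 10^-10 m)²)
KE = 2.52 × 10^-19 J
KE = 1.57 eV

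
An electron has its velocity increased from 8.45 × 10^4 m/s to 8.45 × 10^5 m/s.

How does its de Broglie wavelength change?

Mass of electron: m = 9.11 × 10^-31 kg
The wavelength decreases by a factor of 10.

Using λ = h/(mv):

Initial wavelength: λ₁ = h/(mv₁) = 8.61 × 10^-9 m
Final wavelength: λ₂ = h/(mv₂) = 8.61 × 10^-10 m

Since λ ∝ 1/v, when velocity increases by a factor of 10, the wavelength decreases by a factor of 10.

λ₂/λ₁ = v₁/v₂ = 1/10

The wavelength decreases by a factor of 10.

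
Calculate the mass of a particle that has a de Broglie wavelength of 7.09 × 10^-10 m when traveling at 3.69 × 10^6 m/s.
2.53 × 10^-31 kg

From the de Broglie relation λ = h/(mv), we solve for m:

m = h/(λv)
m = (6.626 × 10^-34 J·s) / (7.09 × 10^-10 m × 3.69 × 10^6 m/s)
m = 2.53 × 10^-31 kg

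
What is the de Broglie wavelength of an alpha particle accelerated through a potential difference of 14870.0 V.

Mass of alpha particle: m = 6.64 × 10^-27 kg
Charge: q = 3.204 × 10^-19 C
8.33 × 10^-14 m

When a particle is accelerated through voltage V, it gains kinetic energy KE = qV.

The de Broglie wavelength is then λ = h/√(2mqV):

λ = h/√(2mqV)
λ = (6.626 × 10^-34 J·s) / √(2 × 6.64 × 10^-27 kg × 3.204 × 10^-19 C × 14870.0 V)
λ = 8.33 × 10^-14 m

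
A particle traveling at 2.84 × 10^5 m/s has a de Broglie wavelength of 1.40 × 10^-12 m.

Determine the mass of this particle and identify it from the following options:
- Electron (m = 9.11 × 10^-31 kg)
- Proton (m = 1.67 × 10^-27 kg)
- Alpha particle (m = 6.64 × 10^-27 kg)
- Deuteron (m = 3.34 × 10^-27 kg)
The particle is a proton.

From λ = h/(mv), solve for mass:

m = h/(λv)
m = (6.626 × 10^-34 J·s) / (1.40 × 10^-12 m × 2.84 × 10^5 m/s)
m = 1.67 × 10^-27 kg

Comparing with the listed masses, this is closest to a proton.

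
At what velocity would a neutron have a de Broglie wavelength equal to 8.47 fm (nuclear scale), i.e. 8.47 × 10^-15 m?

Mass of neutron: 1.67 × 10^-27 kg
4.68 × 10^7 m/s

From λ = h/(mv), solve for v:

v = h/(mλ)
v = (6.626 × 10^-34 J·s) / (1.67 × 10^-27 kg × 8.47 × 10^-15 m)
v = 4.68 × 10^7 m/s

Note: This velocity is 15.6% of the speed of light, so relativistic corrections would be needed for a more accurate calculation.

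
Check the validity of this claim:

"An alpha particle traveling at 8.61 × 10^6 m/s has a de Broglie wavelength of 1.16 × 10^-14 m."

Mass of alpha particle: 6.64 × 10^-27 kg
True

The claim is correct.

Using λ = h/(mv):
λ = (6.626 × 10^-34 J·s) / (6.64 × 10^-27 kg × 8.61 × 10^6 m/s)
λ = 1.16 × 10^-14 m

This matches the claimed value.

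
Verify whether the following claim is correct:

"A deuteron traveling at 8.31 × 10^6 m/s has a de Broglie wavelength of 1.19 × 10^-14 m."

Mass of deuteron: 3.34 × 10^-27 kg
False

The claim is incorrect.

Using λ = h/(mv):
λ = (6.626 × 10^-34 J·s) / (3.34 × 10^-27 kg × 8.31 × 10^6 m/s)
λ = 2.39 × 10^-14 m

The actual wavelength differs from the claimed 1.19 × 10^-14 m.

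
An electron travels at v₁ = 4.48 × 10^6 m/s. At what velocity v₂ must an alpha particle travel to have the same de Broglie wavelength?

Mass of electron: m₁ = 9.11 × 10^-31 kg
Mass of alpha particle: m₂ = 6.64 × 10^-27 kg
v₂ = 6.15 × 10^2 m/s

For equal de Broglie wavelengths: λ₁ = λ₂

h/(m₁v₁) = h/(m₂v₂)
m₁v₁ = m₂v₂
v₂ = v₁ · (m₁/m₂)

v₂ = 4.48 × 10^6 m/s × (9.11 × 10^-31 kg / 6.64 × 10^-27 kg)
v₂ = 6.15 × 10^2 m/s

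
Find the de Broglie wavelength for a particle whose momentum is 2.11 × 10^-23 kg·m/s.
3.14 × 10^-11 m

Using the de Broglie relation λ = h/p:

λ = h/p
λ = (6.626 × 10^-34 J·s) / (2.11 × 10^-23 kg·m/s)
λ = 3.14 × 10^-11 m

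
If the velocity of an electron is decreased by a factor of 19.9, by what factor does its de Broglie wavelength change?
The wavelength increases by a factor of 19.9.

From λ = h/(mv), the wavelength is inversely proportional to velocity:

λ ∝ 1/v

If v → v/19.9, then λ → 19.9λ

When velocity is decreased by a factor of 19.9, the wavelength increases by a factor of 19.9.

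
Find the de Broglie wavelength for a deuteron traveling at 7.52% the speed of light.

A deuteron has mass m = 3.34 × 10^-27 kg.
8.80 × 10^-15 m

Using the de Broglie relation λ = h/(mv):

v = 7.52% × c = 2.254 × 10^7 m/s

λ = h/(mv)
λ = (6.626 × 10^-34 J·s) / (3.34 × 10^-27 kg × 2.254 × 10^7 m/s)
λ = 8.80 × 10^-15 m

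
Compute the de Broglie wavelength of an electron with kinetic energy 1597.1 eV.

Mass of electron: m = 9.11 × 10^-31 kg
3.07 × 10^-11 m

Using λ = h/√(2mKE):

First convert KE to Joules: KE = 1597.1 eV = 2.559 × 10^-16 J

λ = h/√(2mKE)
λ = (6.626 × 10^-34 J·s) / √(2 × 9.11 × 10^-31 kg × 2.559 × 10^-16 J)
λ = 3.07 × 10^-11 m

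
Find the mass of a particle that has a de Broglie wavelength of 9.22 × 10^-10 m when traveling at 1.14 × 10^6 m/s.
6.30 × 10^-31 kg

From the de Broglie relation λ = h/(mv), we solve for m:

m = h/(λv)
m = (6.626 × 10^-34 J·s) / (9.22 × 10^-10 m × 1.14 × 10^6 m/s)
m = 6.30 × 10^-31 kg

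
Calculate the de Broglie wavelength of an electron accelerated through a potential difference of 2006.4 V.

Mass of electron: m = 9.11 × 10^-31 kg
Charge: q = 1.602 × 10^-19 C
2.74 × 10^-11 m

When a particle is accelerated through voltage V, it gains kinetic energy KE = qV.

The de Broglie wavelength is then λ = h/√(2mqV):

λ = h/√(2mqV)
λ = (6.626 × 10^-34 J·s) / √(2 × 9.11 × 10^-31 kg × 1.602 × 10^-19 C × 2006.4 V)
λ = 2.74 × 10^-11 m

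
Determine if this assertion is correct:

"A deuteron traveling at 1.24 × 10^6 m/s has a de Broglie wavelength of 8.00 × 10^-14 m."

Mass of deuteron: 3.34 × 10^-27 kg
False

The claim is incorrect.

Using λ = h/(mv):
λ = (6.626 × 10^-34 J·s) / (3.34 × 10^-27 kg × 1.24 × 10^6 m/s)
λ = 1.60 × 10^-13 m

The actual wavelength differs from the claimed 8.00 × 10^-14 m.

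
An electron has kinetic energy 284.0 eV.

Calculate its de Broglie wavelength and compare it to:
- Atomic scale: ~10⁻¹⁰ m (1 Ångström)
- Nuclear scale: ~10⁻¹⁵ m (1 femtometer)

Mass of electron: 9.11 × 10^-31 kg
λ = 7.28 × 10^-11 m, which is between nuclear and atomic scales.

Using λ = h/√(2mKE):

KE = 284.0 eV = 4.550 × 10^-17 J

λ = h/√(2mKE)
λ = (6.626 × 10^-34 J·s) / √(2 × 9.11 × 10^-31 kg × 4.550 × 10^-17 J)
λ = 7.28 × 10^-11 m

Comparison:
- Atomic scale (10⁻¹⁰ m): λ is 0.73× this size
- Nuclear scale (10⁻¹⁵ m): λ is 7.3e+04× this size

The wavelength is between nuclear and atomic scales.

This wavelength is appropriate for probing atomic structure but too large for nuclear physics experiments.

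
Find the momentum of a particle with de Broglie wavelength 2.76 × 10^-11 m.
2.40 × 10^-23 kg·m/s

From the de Broglie relation λ = h/p, we solve for p:

p = h/λ
p = (6.626 × 10^-34 J·s) / (2.76 × 10^-11 m)
p = 2.40 × 10^-23 kg·m/s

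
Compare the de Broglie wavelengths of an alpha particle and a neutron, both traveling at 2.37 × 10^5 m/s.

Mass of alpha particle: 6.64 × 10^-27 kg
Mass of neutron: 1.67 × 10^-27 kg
The neutron has the longer wavelength.

Using λ = h/(mv), since both particles have the same velocity, the wavelength depends only on mass.

For alpha particle: λ₁ = h/(m₁v) = 4.21 × 10^-13 m
For neutron: λ₂ = h/(m₂v) = 1.67 × 10^-12 m

Since λ ∝ 1/m at constant velocity, the lighter particle has the longer wavelength.

The neutron has the longer de Broglie wavelength.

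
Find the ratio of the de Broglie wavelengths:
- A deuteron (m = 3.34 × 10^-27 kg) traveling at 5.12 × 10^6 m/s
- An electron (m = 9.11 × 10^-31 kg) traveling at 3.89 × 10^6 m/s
λ₁/λ₂ = 2.07 × 10^-4

Using λ = h/(mv):

λ₁ = h/(m₁v₁) = 3.87 × 10^-14 m
λ₂ = h/(m₂v₂) = 1.87 × 10^-10 m

Ratio λ₁/λ₂ = (m₂v₂)/(m₁v₁)
         = (9.11 × 10^-31 kg × 3.89 × 10^6 m/s) / (3.34 × 10^-27 kg × 5.12 × 10^6 m/s)
         = 2.07 × 10^-4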